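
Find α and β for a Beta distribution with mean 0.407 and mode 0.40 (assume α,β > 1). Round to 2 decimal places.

α = 11.63, β = 16.94

With s = α+β: μ = α/s and mode = (α−1)/(s−2). Eliminating α = μs,
μs − 1 = m(s−2) ⇒ s(μ−m) = 1−2m ⇒ s = 0.20/0.007 = 28.5714.
So α = μs = 11.63, β = (1−μ)s = 16.94.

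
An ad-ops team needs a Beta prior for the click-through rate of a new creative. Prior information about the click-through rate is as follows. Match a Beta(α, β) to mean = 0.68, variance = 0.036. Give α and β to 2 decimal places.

Write ν = α+β; then α = μν and Var = μ(1−μ)/(ν+1).
ν = μ(1−μ)/Var − 1 = 0.2176/0.036 − 1 = 5.0444.
α = 0.68·5.0444 = 3.43, β = 0.32·5.0444 = 1.61.

α = 3.43, β = 1.61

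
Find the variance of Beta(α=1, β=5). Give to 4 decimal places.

0.0198

α+β = 6 and αβ = 5, so Var = αβ/[(α+β)²(α+β+1)] = 5/252 = 0.0198.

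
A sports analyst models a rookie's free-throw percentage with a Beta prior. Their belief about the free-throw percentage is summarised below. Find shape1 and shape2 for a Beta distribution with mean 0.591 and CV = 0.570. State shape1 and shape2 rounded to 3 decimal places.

shape1 = 0.668, shape2 = 0.462

σ = CV·μ = 0.570×0.591 = 0.33687, so σ² = 0.113481.
s+1 = μ(1−μ)/σ² = 0.241719/0.113481 = 2.1300, so s = shape1+shape2 = 1.1300.
shape1 = μs = 0.668, shape2 = (1−μ)s = 0.462.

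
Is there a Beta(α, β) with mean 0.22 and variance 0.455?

No

The Beta variance bound is σ² < μ(1−μ).
Here μ(1−μ) = 0.22×0.78 = 0.1716, and 0.455 ≥ 0.1716.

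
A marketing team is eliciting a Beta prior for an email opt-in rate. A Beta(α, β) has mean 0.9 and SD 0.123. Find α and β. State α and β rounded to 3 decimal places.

Variance = 0.123² = 0.015129. The moment-matching identity α+β = μ(1−μ)/Var − 1 gives
α+β = 0.09/0.015129 − 1 = 4.9488, so α = μ·4.9488 = 4.454 and β = (1−μ)·4.9488 = 0.495.

α = 4.454, β = 0.495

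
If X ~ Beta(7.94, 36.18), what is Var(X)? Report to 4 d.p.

0.0033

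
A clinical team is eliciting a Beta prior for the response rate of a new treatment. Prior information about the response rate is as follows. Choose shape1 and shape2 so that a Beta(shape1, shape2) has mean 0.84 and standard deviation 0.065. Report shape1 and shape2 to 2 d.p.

shape1 = 25.88, shape2 = 4.93

σ² = 0.065² = 0.004225.
With s = shape1+shape2, Var = μ(1−μ)/(s+1), so s+1 = (0.84×0.16)/0.004225 = 31.8107 and s = 30.8107.
shape1 = μs = 25.88, shape2 = (1−μ)s = 4.93.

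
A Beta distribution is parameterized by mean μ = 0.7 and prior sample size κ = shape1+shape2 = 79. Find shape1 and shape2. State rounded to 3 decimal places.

shape1 = 55.300, shape2 = 23.700

Split κ in proportion μ : (1−μ): shape1 = 0.7·79 = 55.300, shape2 = 79 − 55.300 = 23.700.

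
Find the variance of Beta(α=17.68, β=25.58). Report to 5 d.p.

α+β = 43.26 and αβ = 452.2544, so Var = αβ/[(α+β)²(α+β+1)] = 452.2544/82829.385576 = 0.00546.

0.00546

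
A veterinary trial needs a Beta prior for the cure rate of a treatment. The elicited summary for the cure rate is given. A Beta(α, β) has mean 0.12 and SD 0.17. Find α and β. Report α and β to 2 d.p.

α = 0.32, β = 2.34

Variance = 0.17² = 0.0289. The moment-matching identity α+β = μ(1−μ)/Var − 1 gives
α+β = 0.1056/0.0289 − 1 = 2.6540, so α = μ·2.6540 = 0.32 and β = (1−μ)·2.6540 = 2.34.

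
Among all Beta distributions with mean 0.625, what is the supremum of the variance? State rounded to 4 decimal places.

For fixed mean μ the Beta variance is μ(1−μ)/(α+β+1), increasing as α+β decreases.
Its least upper bound (not attained) is μ(1−μ) = 0.625·0.375 = 0.2344.

0.2344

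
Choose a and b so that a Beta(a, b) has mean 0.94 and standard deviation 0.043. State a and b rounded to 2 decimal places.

σ² = 0.043² = 0.001849.
With s = a+b, Var = μ(1−μ)/(s+1), so s+1 = (0.94×0.06)/0.001849 = 30.5030 and s = 29.5030.
a = μs = 27.73, b = (1−μ)s = 1.77.

a = 27.73, b = 1.77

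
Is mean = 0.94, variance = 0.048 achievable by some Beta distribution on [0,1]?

Yes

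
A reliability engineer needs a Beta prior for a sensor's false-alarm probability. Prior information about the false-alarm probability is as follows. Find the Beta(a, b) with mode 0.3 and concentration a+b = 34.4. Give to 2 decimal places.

Since the density peak of Beta(a,b) is at (a−1)/(a+b−2),
a = 1 + 0.3(34.4−2) = 10.72 and b = 34.4 − 10.72 = 23.68.

a = 10.72, b = 23.68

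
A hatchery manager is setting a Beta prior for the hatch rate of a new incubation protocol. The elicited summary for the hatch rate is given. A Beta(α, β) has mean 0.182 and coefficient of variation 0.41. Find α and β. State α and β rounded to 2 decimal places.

σ = CV·μ = 0.41×0.182 = 0.07462, so σ² = 0.005568.
s+1 = μ(1−μ)/σ² = 0.148876/0.005568 = 26.7371, so s = α+β = 25.7371.
α = μs = 4.68, β = (1−μ)s = 21.05.

α = 4.68, β = 21.05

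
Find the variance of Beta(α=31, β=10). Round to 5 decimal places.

0.00439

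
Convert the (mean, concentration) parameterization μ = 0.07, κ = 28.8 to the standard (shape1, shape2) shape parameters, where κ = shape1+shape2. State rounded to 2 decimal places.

shape1 = 2.02, shape2 = 26.78

Split κ in proportion μ : (1−μ): shape1 = 0.07·28.8 = 2.02, shape2 = 28.8 − 2.02 = 26.78.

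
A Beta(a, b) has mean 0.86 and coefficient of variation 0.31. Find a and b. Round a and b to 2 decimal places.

σ = CV·μ = 0.31×0.86 = 0.26660, so σ² = 0.071076.
s+1 = μ(1−μ)/σ² = 0.1204/0.071076 = 1.6940, so s = a+b = 0.6940.
a = μs = 0.60, b = (1−μ)s = 0.10.

a = 0.60, b = 0.10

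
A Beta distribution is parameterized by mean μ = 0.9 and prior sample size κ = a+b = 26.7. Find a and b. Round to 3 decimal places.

a = 24.030, b = 2.670

a = μκ = 0.9×26.7 = 24.030 and b = (1−μ)κ = 0.1×26.7 = 2.670.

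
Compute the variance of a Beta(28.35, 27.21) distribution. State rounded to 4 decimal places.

0.0044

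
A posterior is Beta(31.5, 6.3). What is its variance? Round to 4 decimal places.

Var = αβ/[(α+β)²(α+β+1)] = (31.5×6.3)/(37.8²×38.8) = 198.45/55438.992 = 0.0036.

0.0036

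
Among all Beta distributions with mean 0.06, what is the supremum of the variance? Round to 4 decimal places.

0.0564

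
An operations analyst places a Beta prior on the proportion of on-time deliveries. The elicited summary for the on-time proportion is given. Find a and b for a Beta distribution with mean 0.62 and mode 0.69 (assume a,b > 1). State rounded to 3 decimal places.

a = 3.366, b = 2.063

Let s = a+b. Mean gives a = μs = 0.62s; mode gives (a−1)/(s−2) = 0.69.
Substituting: 0.62s − 1 = 0.69(s−2) = 0.69s − 1.38, so -0.07s = -0.38 and s = 5.4286.
Then a = 0.62×5.4286 = 3.366 and b = s−a = 2.063.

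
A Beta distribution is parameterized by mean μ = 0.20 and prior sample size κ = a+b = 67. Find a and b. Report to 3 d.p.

a = 13.400, b = 53.600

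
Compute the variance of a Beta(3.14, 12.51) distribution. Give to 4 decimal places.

0.0096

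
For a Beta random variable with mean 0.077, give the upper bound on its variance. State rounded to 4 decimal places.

0.0711

Var = μ(1−μ)/(α+β+1), which approaches μ(1−μ) as α+β → 0.
So the supremum is μ(1−μ) = 0.077×0.923 = 0.0711.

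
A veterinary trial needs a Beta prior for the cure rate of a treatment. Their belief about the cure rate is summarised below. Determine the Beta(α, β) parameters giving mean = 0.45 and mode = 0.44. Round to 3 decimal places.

α = 5.400, β = 6.600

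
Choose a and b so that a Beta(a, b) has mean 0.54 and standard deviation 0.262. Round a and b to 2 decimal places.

a = 1.41, b = 1.20

σ² = 0.262² = 0.068644.
With s = a+b, Var = μ(1−μ)/(s+1), so s+1 = (0.54×0.46)/0.068644 = 3.6187 and s = 2.6187.
a = μs = 1.41, b = (1−μ)s = 1.20.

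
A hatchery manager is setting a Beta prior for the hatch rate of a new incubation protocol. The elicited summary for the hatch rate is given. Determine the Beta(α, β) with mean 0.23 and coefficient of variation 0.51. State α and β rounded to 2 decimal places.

σ = CV·μ = 0.51×0.23 = 0.11730, so σ² = 0.013759.
s+1 = μ(1−μ)/σ² = 0.1771/0.013759 = 12.8713, so s = α+β = 11.8713.
α = μs = 2.73, β = (1−μ)s = 9.14.

α = 2.73, β = 9.14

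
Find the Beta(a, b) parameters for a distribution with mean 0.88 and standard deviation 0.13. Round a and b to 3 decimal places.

First σ² = 0.0169. Setting a = μn, b = (1−μ)n with n = a+b,
μ(1−μ)/(n+1) = 0.0169 ⇒ n+1 = 0.1056/0.0169 = 6.2485 ⇒ n = 5.2485.
Hence a = 0.88×5.2485 = 4.619, b = 0.12×5.2485 = 0.630.

a = 4.619, b = 0.630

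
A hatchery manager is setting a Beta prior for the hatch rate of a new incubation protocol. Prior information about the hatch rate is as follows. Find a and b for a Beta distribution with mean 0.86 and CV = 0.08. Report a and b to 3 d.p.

σ = CV·μ = 0.08×0.86 = 0.06880, so σ² = 0.004733.
s+1 = μ(1−μ)/σ² = 0.1204/0.004733 = 25.4360, so s = a+b = 24.4360.
a = μs = 21.015, b = (1−μ)s = 3.421.

a = 21.015, b = 3.421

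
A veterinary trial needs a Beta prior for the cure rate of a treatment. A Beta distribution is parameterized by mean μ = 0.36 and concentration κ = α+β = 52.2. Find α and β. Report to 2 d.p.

α = μκ = 0.36×52.2 = 18.79 and β = (1−μ)κ = 0.64×52.2 = 33.41.

α = 18.79, β = 33.41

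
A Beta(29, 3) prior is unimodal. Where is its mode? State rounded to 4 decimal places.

0.9333

With α,β > 1, mode = (α−1)/(α+β−2) = 28/30 = 0.9333.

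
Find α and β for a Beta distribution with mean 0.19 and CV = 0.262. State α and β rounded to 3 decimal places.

σ = CV·μ = 0.262×0.19 = 0.04978, so σ² = 0.002478.
s+1 = μ(1−μ)/σ² = 0.1539/0.002478 = 62.1053, so s = α+β = 61.1053.
α = μs = 11.610, β = (1−μ)s = 49.495.

α = 11.610, β = 49.495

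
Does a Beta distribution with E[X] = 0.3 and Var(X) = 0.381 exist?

No

The Beta variance bound is σ² < μ(1−μ).
Here μ(1−μ) = 0.3×0.7 = 0.21, and 0.381 ≥ 0.21.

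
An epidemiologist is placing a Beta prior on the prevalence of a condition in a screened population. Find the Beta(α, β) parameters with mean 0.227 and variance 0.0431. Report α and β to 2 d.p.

α = 0.70, β = 2.37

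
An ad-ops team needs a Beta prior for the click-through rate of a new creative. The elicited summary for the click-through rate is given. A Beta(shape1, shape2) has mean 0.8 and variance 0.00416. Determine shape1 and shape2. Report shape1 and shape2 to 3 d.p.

By moment matching, shape1+shape2 = μ(1−μ)/σ² − 1 = (0.8·0.2)/0.00416 − 1 = 38.4615 − 1 = 37.4615.
Since shape1/(shape1+shape2) = μ, shape1 = 0.8·37.4615 = 29.969 and shape2 = 0.2·37.4615 = 7.492.

shape1 = 29.969, shape2 = 7.492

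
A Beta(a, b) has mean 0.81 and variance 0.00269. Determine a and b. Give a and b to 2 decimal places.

a = 45.53, b = 10.68

Write ν = a+b; then a = μν and Var = μ(1−μ)/(ν+1).
ν = μ(1−μ)/Var − 1 = 0.1539/0.00269 − 1 = 56.2119.
a = 0.81·56.2119 = 45.53, b = 0.19·56.2119 = 10.68.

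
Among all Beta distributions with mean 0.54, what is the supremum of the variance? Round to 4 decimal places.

Var = μ(1−μ)/(α+β+1), which approaches μ(1−μ) as α+β → 0.
So the supremum is μ(1−μ) = 0.54×0.46 = 0.2484.

0.2484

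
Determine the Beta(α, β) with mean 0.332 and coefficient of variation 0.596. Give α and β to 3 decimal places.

α = 1.549, β = 3.116

Var = (CV·μ)² = (0.596×0.332)² = 0.039153.
α+β = μ(1−μ)/Var − 1 = 0.221776/0.039153 − 1 = 4.6643.
Thus α = 0.332·4.6643 = 1.549 and β = 0.668·4.6643 = 3.116.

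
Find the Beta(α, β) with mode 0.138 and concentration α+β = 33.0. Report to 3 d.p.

α = 5.278, β = 27.722

For α,β>1 the mode is (α−1)/(α+β−2), so α = mode·(κ−2)+1 = 0.138×31.0+1 = 5.278.
And β = (1−mode)·(κ−2)+1 = 0.862×31.0+1 = 27.722.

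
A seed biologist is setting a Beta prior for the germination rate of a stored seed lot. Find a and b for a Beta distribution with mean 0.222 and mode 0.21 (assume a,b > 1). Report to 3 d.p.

With s = a+b: μ = a/s and mode = (a−1)/(s−2). Eliminating a = μs,
μs − 1 = m(s−2) ⇒ s(μ−m) = 1−2m ⇒ s = 0.58/0.012 = 48.3333.
So a = μs = 10.730, b = (1−μ)s = 37.603.

a = 10.730, b = 37.603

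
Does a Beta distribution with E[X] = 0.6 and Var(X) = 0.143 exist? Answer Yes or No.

Yes

A Beta with mean μ has variance μ(1−μ)/(α+β+1) < μ(1−μ).
Here μ(1−μ) = 0.6×0.4 = 0.24, and 0.143 < 0.24.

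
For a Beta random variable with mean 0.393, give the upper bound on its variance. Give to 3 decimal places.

0.239

Var = μ(1−μ)/(α+β+1), which approaches μ(1−μ) as α+β → 0.
So the supremum is μ(1−μ) = 0.393×0.607 = 0.239.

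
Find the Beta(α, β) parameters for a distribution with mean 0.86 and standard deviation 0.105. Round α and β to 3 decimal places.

σ² = 0.105² = 0.011025.
With s = α+β, Var = μ(1−μ)/(s+1), so s+1 = (0.86×0.14)/0.011025 = 10.9206 and s = 9.9206.
α = μs = 8.532, β = (1−μ)s = 1.389.

α = 8.532, β = 1.389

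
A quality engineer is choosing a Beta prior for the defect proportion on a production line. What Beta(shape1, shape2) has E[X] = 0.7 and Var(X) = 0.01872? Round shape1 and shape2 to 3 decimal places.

shape1 = 7.153, shape2 = 3.065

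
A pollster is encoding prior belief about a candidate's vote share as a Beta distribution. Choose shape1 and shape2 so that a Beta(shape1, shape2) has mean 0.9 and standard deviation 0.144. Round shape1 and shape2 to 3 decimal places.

shape1 = 3.006, shape2 = 0.334

First σ² = 0.020736. Setting shape1 = μn, shape2 = (1−μ)n with n = shape1+shape2,
μ(1−μ)/(n+1) = 0.020736 ⇒ n+1 = 0.09/0.020736 = 4.3403 ⇒ n = 3.3403.
Hence shape1 = 0.9×3.3403 = 3.006, shape2 = 0.1×3.3403 = 0.334.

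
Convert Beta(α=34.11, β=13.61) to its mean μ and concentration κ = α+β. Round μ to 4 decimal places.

κ = α+β = 34.11+13.61 = 47.72; μ = α/κ = 34.11/47.72 = 0.7148.

μ = 0.7148, κ = 47.72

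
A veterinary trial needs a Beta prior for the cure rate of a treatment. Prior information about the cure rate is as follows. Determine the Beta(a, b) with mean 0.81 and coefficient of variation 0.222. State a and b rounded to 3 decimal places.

σ = CV·μ = 0.222×0.81 = 0.17982, so σ² = 0.032335.
s+1 = μ(1−μ)/σ² = 0.1539/0.032335 = 4.7595, so s = a+b = 3.7595.
a = μs = 3.045, b = (1−μ)s = 0.714.

a = 3.045, b = 0.714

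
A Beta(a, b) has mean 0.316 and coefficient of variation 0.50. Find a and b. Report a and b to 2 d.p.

σ = CV·μ = 0.50×0.316 = 0.15800, so σ² = 0.024964.
s+1 = μ(1−μ)/σ² = 0.216144/0.024964 = 8.6582, so s = a+b = 7.6582.
a = μs = 2.42, b = (1−μ)s = 5.24.

a = 2.42, b = 5.24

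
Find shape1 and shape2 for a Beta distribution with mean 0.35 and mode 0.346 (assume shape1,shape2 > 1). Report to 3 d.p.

shape1 = 26.950, shape2 = 50.050

Let s = shape1+shape2. Mean gives shape1 = μs = 0.35s; mode gives (shape1−1)/(s−2) = 0.346.
Substituting: 0.35s − 1 = 0.346(s−2) = 0.346s − 0.692, so 0.004s = 0.308 and s = 77.0000.
Then shape1 = 0.35×77.0000 = 26.950 and shape2 = s−shape1 = 50.050.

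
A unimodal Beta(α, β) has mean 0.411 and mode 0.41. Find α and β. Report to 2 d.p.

α = 73.98, β = 106.02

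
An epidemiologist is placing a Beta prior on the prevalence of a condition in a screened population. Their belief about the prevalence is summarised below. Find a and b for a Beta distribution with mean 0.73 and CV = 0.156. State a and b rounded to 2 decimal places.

a = 10.36, b = 3.83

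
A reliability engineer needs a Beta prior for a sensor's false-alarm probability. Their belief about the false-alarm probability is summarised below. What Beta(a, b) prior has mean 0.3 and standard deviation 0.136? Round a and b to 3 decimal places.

σ² = 0.136² = 0.018496.
With s = a+b, Var = μ(1−μ)/(s+1), so s+1 = (0.3×0.7)/0.018496 = 11.3538 and s = 10.3538.
a = μs = 3.106, b = (1−μ)s = 7.248.

a = 3.106, b = 7.248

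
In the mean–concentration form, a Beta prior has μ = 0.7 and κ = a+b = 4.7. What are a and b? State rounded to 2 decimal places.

a = μκ = 0.7×4.7 = 3.29 and b = (1−μ)κ = 0.3×4.7 = 1.41.

a = 3.29, b = 1.41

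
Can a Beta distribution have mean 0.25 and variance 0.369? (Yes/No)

A Beta with mean μ has variance μ(1−μ)/(α+β+1) < μ(1−μ).
Here μ(1−μ) = 0.25×0.75 = 0.1875, and 0.369 ≥ 0.1875.

No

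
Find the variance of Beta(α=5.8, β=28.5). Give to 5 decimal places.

Var = αβ/[(α+β)²(α+β+1)] = (5.8×28.5)/(34.3²×35.3) = 165.30/41530.097 = 0.00398.

0.00398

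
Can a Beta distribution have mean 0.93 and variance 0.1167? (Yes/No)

No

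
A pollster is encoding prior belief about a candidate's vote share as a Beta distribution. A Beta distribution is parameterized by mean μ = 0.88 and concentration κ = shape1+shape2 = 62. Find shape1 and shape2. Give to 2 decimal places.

shape1 = μκ = 0.88×62 = 54.56 and shape2 = (1−μ)κ = 0.12×62 = 7.44.

shape1 = 54.56, shape2 = 7.44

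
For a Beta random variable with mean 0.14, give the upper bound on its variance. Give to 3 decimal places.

Var = μ(1−μ)/(α+β+1), which approaches μ(1−μ) as α+β → 0.
So the supremum is μ(1−μ) = 0.14×0.86 = 0.120.

0.120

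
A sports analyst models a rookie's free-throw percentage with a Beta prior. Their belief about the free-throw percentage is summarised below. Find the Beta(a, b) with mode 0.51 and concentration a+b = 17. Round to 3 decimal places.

Since the density peak of Beta(a,b) is at (a−1)/(a+b−2),
a = 1 + 0.51(17−2) = 8.650 and b = 17 − 8.650 = 8.350.

a = 8.650, b = 8.350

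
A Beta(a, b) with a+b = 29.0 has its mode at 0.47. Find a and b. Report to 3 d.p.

a = 13.690, b = 15.310

Since the density peak of Beta(a,b) is at (a−1)/(a+b−2),
a = 1 + 0.47(29.0−2) = 13.690 and b = 29.0 − 13.690 = 15.310.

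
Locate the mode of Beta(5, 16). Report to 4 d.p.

0.2105

With α,β > 1, mode = (α−1)/(α+β−2) = 4/19 = 0.2105.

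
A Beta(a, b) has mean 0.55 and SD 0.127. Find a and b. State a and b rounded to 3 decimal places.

a = 7.890, b = 6.455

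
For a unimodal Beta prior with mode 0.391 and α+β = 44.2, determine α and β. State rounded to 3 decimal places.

α = 17.500, β = 26.700

For α,β>1 the mode is (α−1)/(α+β−2), so α = mode·(κ−2)+1 = 0.391×42.2+1 = 17.500.
And β = (1−mode)·(κ−2)+1 = 0.609×42.2+1 = 26.700.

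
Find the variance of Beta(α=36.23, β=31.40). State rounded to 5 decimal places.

Var = αβ/[(α+β)²(α+β+1)] = (36.23×31.40)/(67.63²×68.63) = 1137.6220/313901.053847 = 0.00362.

0.00362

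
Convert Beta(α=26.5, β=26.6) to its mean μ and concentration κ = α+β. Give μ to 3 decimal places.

μ = 0.499, κ = 53.1

κ = α+β = 26.5+26.6 = 53.1; μ = α/κ = 26.5/53.1 = 0.499.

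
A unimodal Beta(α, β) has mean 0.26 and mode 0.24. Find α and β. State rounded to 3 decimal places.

α = 6.760, β = 19.240

With s = α+β: μ = α/s and mode = (α−1)/(s−2). Eliminating α = μs,
μs − 1 = m(s−2) ⇒ s(μ−m) = 1−2m ⇒ s = 0.52/0.02 = 26.0000.
So α = μs = 6.760, β = (1−μ)s = 19.240.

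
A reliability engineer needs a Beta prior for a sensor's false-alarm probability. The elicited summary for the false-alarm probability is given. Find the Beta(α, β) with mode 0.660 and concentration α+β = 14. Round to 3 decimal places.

Mode = (α−1)/(κ−2) with κ = α+β, so α−1 = 0.660·12 = 7.920.
α = 8.920; β = κ − α = 5.080.

α = 8.920, β = 5.080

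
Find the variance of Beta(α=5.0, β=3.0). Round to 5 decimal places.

α+β = 8.0 and αβ = 15.00, so Var = αβ/[(α+β)²(α+β+1)] = 15.00/576.000 = 0.02604.

0.02604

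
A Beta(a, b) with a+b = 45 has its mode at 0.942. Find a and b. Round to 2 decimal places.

a = 41.51, b = 3.49

Since the density peak of Beta(a,b) is at (a−1)/(a+b−2),
a = 1 + 0.942(45−2) = 41.51 and b = 45 − 41.51 = 3.49.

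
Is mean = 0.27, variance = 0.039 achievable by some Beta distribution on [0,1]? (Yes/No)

Yes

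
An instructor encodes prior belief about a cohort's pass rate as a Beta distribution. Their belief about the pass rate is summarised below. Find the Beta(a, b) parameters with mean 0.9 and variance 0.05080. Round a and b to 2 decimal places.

a = 0.69, b = 0.08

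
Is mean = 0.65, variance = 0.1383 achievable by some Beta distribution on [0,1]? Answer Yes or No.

For any Beta, Var(X) < E[X]·(1−E[X]).
Here μ(1−μ) = 0.65×0.35 = 0.2275, and 0.1383 < 0.2275.

Yes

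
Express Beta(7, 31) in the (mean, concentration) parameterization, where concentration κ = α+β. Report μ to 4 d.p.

μ = 0.1842, κ = 38

κ = α+β = 7+31 = 38; μ = α/κ = 7/38 = 0.1842.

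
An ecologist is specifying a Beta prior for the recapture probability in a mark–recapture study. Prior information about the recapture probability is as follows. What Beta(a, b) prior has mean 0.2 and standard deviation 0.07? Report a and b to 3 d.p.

σ² = 0.07² = 0.0049.
With s = a+b, Var = μ(1−μ)/(s+1), so s+1 = (0.2×0.8)/0.0049 = 32.6531 and s = 31.6531.
a = μs = 6.331, b = (1−μ)s = 25.322.

a = 6.331, b = 25.322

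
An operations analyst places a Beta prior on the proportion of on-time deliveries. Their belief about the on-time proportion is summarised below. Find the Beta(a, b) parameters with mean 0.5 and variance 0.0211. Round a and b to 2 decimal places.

a = 5.42, b = 5.42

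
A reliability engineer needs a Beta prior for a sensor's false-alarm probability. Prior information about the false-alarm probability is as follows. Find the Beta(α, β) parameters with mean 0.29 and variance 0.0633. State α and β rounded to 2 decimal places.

α = 0.65, β = 1.60

Let s = α+β. The Beta variance is μ(1−μ)/(s+1).
So s+1 = μ(1−μ)/σ² = (0.29×0.71)/0.0633 = 0.2059/0.0633 = 3.2528, giving s = 2.2528.
Then α = μs = 0.29×2.2528 = 0.65 and β = (1−μ)s = 0.71×2.2528 = 1.60.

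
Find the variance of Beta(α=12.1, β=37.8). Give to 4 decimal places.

0.0036

α+β = 49.9 and αβ = 457.38, so Var = αβ/[(α+β)²(α+β+1)] = 457.38/126741.509 = 0.0036.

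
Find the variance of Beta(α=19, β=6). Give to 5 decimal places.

0.00702

Var = αβ/[(α+β)²(α+β+1)] = (19×6)/(25²×26) = 114/16250 = 0.00702.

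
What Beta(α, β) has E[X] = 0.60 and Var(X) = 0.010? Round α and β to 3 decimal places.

α = 13.800, β = 9.200

Let s = α+β. The Beta variance is μ(1−μ)/(s+1).
So s+1 = μ(1−μ)/σ² = (0.60×0.40)/0.010 = 0.2400/0.010 = 24.0000, giving s = 23.0000.
Then α = μs = 0.60×23.0000 = 13.800 and β = (1−μ)s = 0.40×23.0000 = 9.200.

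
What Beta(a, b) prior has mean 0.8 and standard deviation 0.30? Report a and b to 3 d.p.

σ² = 0.30² = 0.0900.
With s = a+b, Var = μ(1−μ)/(s+1), so s+1 = (0.8×0.2)/0.0900 = 1.7778 and s = 0.7778.
a = μs = 0.622, b = (1−μ)s = 0.156.

a = 0.622, b = 0.156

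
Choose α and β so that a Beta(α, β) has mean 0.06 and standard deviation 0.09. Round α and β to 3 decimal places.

σ² = 0.09² = 0.0081.
With s = α+β, Var = μ(1−μ)/(s+1), so s+1 = (0.06×0.94)/0.0081 = 6.9630 and s = 5.9630.
α = μs = 0.358, β = (1−μ)s = 5.605.

α = 0.358, β = 5.605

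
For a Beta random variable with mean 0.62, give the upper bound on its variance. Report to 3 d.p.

0.236

For fixed mean μ the Beta variance is μ(1−μ)/(α+β+1), increasing as α+β decreases.
Its least upper bound (not attained) is μ(1−μ) = 0.62·0.38 = 0.236.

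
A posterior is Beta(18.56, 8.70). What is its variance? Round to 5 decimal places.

μ = 18.56/27.26 = 0.680851; Var = μ(1−μ)/(α+β+1) = 0.2172929/28.26 = 0.00769.

0.00769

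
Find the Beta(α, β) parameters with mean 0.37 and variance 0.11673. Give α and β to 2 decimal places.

Let s = α+β. The Beta variance is μ(1−μ)/(s+1).
So s+1 = μ(1−μ)/σ² = (0.37×0.63)/0.11673 = 0.2331/0.11673 = 1.9969, giving s = 0.9969.
Then α = μs = 0.37×0.9969 = 0.37 and β = (1−μ)s = 0.63×0.9969 = 0.63.

α = 0.37, β = 0.63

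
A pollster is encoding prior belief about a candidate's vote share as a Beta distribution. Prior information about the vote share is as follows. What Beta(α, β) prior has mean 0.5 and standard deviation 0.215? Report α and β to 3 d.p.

σ² = 0.215² = 0.046225.
With s = α+β, Var = μ(1−μ)/(s+1), so s+1 = (0.5×0.5)/0.046225 = 5.4083 and s = 4.4083.
α = μs = 2.204, β = (1−μ)s = 2.204.

α = 2.204, β = 2.204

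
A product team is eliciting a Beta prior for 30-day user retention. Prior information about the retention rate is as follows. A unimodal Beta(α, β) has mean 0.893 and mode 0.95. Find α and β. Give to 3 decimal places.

With s = α+β: μ = α/s and mode = (α−1)/(s−2). Eliminating α = μs,
μs − 1 = m(s−2) ⇒ s(μ−m) = 1−2m ⇒ s = -0.90/-0.057 = 15.7895.
So α = μs = 14.100, β = (1−μ)s = 1.689.

α = 14.100, β = 1.689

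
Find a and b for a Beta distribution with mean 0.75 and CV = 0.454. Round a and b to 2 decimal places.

a = 0.46, b = 0.15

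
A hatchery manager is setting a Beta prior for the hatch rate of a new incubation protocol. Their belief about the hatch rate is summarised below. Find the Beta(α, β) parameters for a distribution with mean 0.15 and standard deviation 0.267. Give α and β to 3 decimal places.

α = 0.118, β = 0.670

Variance = 0.267² = 0.071289. The moment-matching identity α+β = μ(1−μ)/Var − 1 gives
α+β = 0.1275/0.071289 − 1 = 0.7885, so α = μ·0.7885 = 0.118 and β = (1−μ)·0.7885 = 0.670.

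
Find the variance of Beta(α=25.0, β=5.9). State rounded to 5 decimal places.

μ = 25.0/30.9 = 0.809061; Var = μ(1−μ)/(α+β+1) = 0.1544810/31.9 = 0.00484.

0.00484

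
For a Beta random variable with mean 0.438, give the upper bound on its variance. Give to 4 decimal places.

For fixed mean μ the Beta variance is μ(1−μ)/(α+β+1), increasing as α+β decreases.
Its least upper bound (not attained) is μ(1−μ) = 0.438·0.562 = 0.2462.

0.2462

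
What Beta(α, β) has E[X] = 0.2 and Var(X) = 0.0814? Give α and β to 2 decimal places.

α = 0.19, β = 0.77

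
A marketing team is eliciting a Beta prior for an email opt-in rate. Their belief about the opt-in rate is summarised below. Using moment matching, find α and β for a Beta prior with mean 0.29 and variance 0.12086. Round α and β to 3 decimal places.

Write ν = α+β; then α = μν and Var = μ(1−μ)/(ν+1).
ν = μ(1−μ)/Var − 1 = 0.2059/0.12086 − 1 = 0.7036.
α = 0.29·0.7036 = 0.204, β = 0.71·0.7036 = 0.500.

α = 0.204, β = 0.500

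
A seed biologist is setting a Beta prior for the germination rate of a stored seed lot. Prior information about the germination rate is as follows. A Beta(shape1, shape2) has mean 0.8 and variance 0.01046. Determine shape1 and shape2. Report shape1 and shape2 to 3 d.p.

shape1 = 11.437, shape2 = 2.859

By moment matching, shape1+shape2 = μ(1−μ)/σ² − 1 = (0.8·0.2)/0.01046 − 1 = 15.2964 − 1 = 14.2964.
Since shape1/(shape1+shape2) = μ, shape1 = 0.8·14.2964 = 11.437 and shape2 = 0.2·14.2964 = 2.859.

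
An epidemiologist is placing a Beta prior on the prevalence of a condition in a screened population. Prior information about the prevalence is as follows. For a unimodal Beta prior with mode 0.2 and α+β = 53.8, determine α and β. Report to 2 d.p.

α = 11.36, β = 42.44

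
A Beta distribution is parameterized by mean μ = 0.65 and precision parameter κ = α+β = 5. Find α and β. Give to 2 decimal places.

α = 3.25, β = 1.75

Split κ in proportion μ : (1−μ): α = 0.65·5 = 3.25, β = 5 − 3.25 = 1.75.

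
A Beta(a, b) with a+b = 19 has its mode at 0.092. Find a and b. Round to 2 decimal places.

a = 2.56, b = 16.44

Mode = (a−1)/(κ−2) with κ = a+b, so a−1 = 0.092·17 = 1.56.
a = 2.56; b = κ − a = 16.44.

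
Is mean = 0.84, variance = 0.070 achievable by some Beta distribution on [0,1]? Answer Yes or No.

Yes

For any Beta, Var(X) < E[X]·(1−E[X]).
Here μ(1−μ) = 0.84×0.16 = 0.1344, and 0.070 < 0.1344.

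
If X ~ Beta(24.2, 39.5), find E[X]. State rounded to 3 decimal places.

The Beta mean is α/(α+β) = 24.2/(24.2+39.5) = 0.380.

0.380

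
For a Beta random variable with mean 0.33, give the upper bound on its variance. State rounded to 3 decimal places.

0.221

Var = μ(1−μ)/(α+β+1), which approaches μ(1−μ) as α+β → 0.
So the supremum is μ(1−μ) = 0.33×0.67 = 0.221.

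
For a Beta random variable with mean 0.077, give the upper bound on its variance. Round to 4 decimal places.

0.0711

For fixed mean μ the Beta variance is μ(1−μ)/(α+β+1), increasing as α+β decreases.
Its least upper bound (not attained) is μ(1−μ) = 0.077·0.923 = 0.0711.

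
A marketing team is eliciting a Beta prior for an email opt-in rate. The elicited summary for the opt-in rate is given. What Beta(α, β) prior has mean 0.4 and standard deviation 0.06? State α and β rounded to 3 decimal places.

Variance = 0.06² = 0.0036. The moment-matching identity α+β = μ(1−μ)/Var − 1 gives
α+β = 0.24/0.0036 − 1 = 65.6667, so α = μ·65.6667 = 26.267 and β = (1−μ)·65.6667 = 39.400.

α = 26.267, β = 39.400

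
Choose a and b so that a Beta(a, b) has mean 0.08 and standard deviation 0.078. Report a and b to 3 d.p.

Variance = 0.078² = 0.006084. The moment-matching identity a+b = μ(1−μ)/Var − 1 gives
a+b = 0.0736/0.006084 − 1 = 11.0973, so a = μ·11.0973 = 0.888 and b = (1−μ)·11.0973 = 10.210.

a = 0.888, b = 10.210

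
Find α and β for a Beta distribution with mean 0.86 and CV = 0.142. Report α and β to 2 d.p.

α = 6.08, β = 0.99

σ = CV·μ = 0.142×0.86 = 0.12212, so σ² = 0.014913.
s+1 = μ(1−μ)/σ² = 0.1204/0.014913 = 8.0733, so s = α+β = 7.0733.
α = μs = 6.08, β = (1−μ)s = 0.99.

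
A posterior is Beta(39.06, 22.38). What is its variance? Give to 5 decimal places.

Var = αβ/[(α+β)²(α+β+1)] = (39.06×22.38)/(61.44²×62.44) = 874.1628/235703.107584 = 0.00371.

0.00371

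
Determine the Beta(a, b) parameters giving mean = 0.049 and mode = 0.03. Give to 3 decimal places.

Let s = a+b. Mean gives a = μs = 0.049s; mode gives (a−1)/(s−2) = 0.03.
Substituting: 0.049s − 1 = 0.03(s−2) = 0.03s − 0.06, so 0.019s = 0.94 and s = 49.4737.
Then a = 0.049×49.4737 = 2.424 and b = s−a = 47.049.

a = 2.424, b = 47.049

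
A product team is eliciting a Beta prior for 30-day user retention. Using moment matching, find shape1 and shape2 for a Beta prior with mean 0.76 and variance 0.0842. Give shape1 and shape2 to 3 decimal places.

Write ν = shape1+shape2; then shape1 = μν and Var = μ(1−μ)/(ν+1).
ν = μ(1−μ)/Var − 1 = 0.1824/0.0842 − 1 = 1.1663.
shape1 = 0.76·1.1663 = 0.886, shape2 = 0.24·1.1663 = 0.280.

shape1 = 0.886, shape2 = 0.280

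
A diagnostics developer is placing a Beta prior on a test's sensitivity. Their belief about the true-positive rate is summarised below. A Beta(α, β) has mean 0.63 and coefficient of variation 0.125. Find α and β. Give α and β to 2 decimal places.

σ = CV·μ = 0.125×0.63 = 0.07875, so σ² = 0.006202.
s+1 = μ(1−μ)/σ² = 0.2331/0.006202 = 37.5873, so s = α+β = 36.5873.
α = μs = 23.05, β = (1−μ)s = 13.54.

α = 23.05, β = 13.54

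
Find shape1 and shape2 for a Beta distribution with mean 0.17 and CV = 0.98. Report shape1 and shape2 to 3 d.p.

σ = CV·μ = 0.98×0.17 = 0.16660, so σ² = 0.027756.
s+1 = μ(1−μ)/σ² = 0.1411/0.027756 = 5.0837, so s = shape1+shape2 = 4.0837.
shape1 = μs = 0.694, shape2 = (1−μ)s = 3.389.

shape1 = 0.694, shape2 = 3.389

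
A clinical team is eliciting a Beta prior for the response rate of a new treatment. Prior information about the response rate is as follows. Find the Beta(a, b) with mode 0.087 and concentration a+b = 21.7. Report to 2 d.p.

a = 2.71, b = 18.99

For a,b>1 the mode is (a−1)/(a+b−2), so a = mode·(κ−2)+1 = 0.087×19.7+1 = 2.71.
And b = (1−mode)·(κ−2)+1 = 0.913×19.7+1 = 18.99.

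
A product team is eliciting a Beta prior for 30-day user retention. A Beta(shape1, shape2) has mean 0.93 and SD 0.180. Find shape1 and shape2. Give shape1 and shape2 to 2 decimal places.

shape1 = 0.94, shape2 = 0.07

First σ² = 0.032400. Setting shape1 = μn, shape2 = (1−μ)n with n = shape1+shape2,
μ(1−μ)/(n+1) = 0.032400 ⇒ n+1 = 0.0651/0.032400 = 2.0093 ⇒ n = 1.0093.
Hence shape1 = 0.93×1.0093 = 0.94, shape2 = 0.07×1.0093 = 0.07.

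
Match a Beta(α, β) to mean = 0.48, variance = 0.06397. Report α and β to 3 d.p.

Write ν = α+β; then α = μν and Var = μ(1−μ)/(ν+1).
ν = μ(1−μ)/Var − 1 = 0.2496/0.06397 − 1 = 2.9018.
α = 0.48·2.9018 = 1.393, β = 0.52·2.9018 = 1.509.

α = 1.393, β = 1.509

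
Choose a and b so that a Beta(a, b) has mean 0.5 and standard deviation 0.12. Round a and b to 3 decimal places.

a = 8.181, b = 8.181

First σ² = 0.0144. Setting a = μn, b = (1−μ)n with n = a+b,
μ(1−μ)/(n+1) = 0.0144 ⇒ n+1 = 0.25/0.0144 = 17.3611 ⇒ n = 16.3611.
Hence a = 0.5×16.3611 = 8.181, b = 0.5×16.3611 = 8.181.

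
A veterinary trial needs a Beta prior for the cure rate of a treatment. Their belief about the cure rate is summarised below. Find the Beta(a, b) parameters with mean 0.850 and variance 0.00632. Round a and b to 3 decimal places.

Write ν = a+b; then a = μν and Var = μ(1−μ)/(ν+1).
ν = μ(1−μ)/Var − 1 = 0.127500/0.00632 − 1 = 19.1741.
a = 0.850·19.1741 = 16.298, b = 0.150·19.1741 = 2.876.

a = 16.298, b = 2.876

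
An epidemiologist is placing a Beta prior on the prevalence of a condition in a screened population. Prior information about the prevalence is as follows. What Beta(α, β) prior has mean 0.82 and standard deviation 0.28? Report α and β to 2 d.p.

σ² = 0.28² = 0.0784.
With s = α+β, Var = μ(1−μ)/(s+1), so s+1 = (0.82×0.18)/0.0784 = 1.8827 and s = 0.8827.
α = μs = 0.72, β = (1−μ)s = 0.16.

α = 0.72, β = 0.16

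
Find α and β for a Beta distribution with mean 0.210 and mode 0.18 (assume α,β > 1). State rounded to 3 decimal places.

α = 4.480, β = 16.853

With s = α+β: μ = α/s and mode = (α−1)/(s−2). Eliminating α = μs,
μs − 1 = m(s−2) ⇒ s(μ−m) = 1−2m ⇒ s = 0.64/0.030 = 21.3333.
So α = μs = 4.480, β = (1−μ)s = 16.853.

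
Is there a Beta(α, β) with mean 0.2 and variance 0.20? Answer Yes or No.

A Beta with mean μ has variance μ(1−μ)/(α+β+1) < μ(1−μ).
Here μ(1−μ) = 0.2×0.8 = 0.16, and 0.20 ≥ 0.16.

No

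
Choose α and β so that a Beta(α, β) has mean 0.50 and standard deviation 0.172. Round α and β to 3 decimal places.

First σ² = 0.029584. Setting α = μn, β = (1−μ)n with n = α+β,
μ(1−μ)/(n+1) = 0.029584 ⇒ n+1 = 0.2500/0.029584 = 8.4505 ⇒ n = 7.4505.
Hence α = 0.50×7.4505 = 3.725, β = 0.50×7.4505 = 3.725.

α = 3.725, β = 3.725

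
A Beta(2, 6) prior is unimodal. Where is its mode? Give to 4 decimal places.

0.1667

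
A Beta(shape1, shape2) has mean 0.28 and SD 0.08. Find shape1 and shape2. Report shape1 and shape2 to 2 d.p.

shape1 = 8.54, shape2 = 21.96

First σ² = 0.0064. Setting shape1 = μn, shape2 = (1−μ)n with n = shape1+shape2,
μ(1−μ)/(n+1) = 0.0064 ⇒ n+1 = 0.2016/0.0064 = 31.5000 ⇒ n = 30.5000.
Hence shape1 = 0.28×30.5000 = 8.54, shape2 = 0.72×30.5000 = 21.96.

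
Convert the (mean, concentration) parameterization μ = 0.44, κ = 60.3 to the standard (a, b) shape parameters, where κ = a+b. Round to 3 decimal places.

a = 26.532, b = 33.768

a = μκ = 0.44×60.3 = 26.532 and b = (1−μ)κ = 0.56×60.3 = 33.768.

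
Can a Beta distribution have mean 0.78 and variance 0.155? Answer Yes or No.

For any Beta, Var(X) < E[X]·(1−E[X]).
Here μ(1−μ) = 0.78×0.22 = 0.1716, and 0.155 < 0.1716.

Yes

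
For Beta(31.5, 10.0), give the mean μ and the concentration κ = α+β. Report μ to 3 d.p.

κ = α+β = 31.5+10.0 = 41.5; μ = α/κ = 31.5/41.5 = 0.759.

μ = 0.759, κ = 41.5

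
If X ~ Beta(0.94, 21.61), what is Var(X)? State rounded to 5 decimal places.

Var = αβ/[(α+β)²(α+β+1)] = (0.94×21.61)/(22.55²×23.55) = 20.3134/11975.233875 = 0.00170.

0.00170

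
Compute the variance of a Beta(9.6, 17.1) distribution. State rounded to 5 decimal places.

0.00831

Var = αβ/[(α+β)²(α+β+1)] = (9.6×17.1)/(26.7²×27.7) = 164.16/19747.053 = 0.00831.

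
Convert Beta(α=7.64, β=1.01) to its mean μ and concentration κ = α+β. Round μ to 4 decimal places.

κ = α+β = 7.64+1.01 = 8.65; μ = α/κ = 7.64/8.65 = 0.8832.

μ = 0.8832, κ = 8.65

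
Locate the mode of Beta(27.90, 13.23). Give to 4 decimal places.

0.6875

The density x^(α−1)(1−x)^(β−1) is maximised at (α−1)/(α+β−2) = 26.90/39.13 = 0.6875.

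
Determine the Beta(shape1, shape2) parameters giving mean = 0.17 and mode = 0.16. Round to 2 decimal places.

shape1 = 11.56, shape2 = 56.44

Let s = shape1+shape2. Mean gives shape1 = μs = 0.17s; mode gives (shape1−1)/(s−2) = 0.16.
Substituting: 0.17s − 1 = 0.16(s−2) = 0.16s − 0.32, so 0.01s = 0.68 and s = 68.0000.
Then shape1 = 0.17×68.0000 = 11.56 and shape2 = s−shape1 = 56.44.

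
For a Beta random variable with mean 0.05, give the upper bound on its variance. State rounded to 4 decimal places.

For fixed mean μ the Beta variance is μ(1−μ)/(α+β+1), increasing as α+β decreases.
Its least upper bound (not attained) is μ(1−μ) = 0.05·0.95 = 0.0475.

0.0475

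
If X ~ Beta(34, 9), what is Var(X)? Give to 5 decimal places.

α+β = 43 and αβ = 306, so Var = αβ/[(α+β)²(α+β+1)] = 306/81356 = 0.00376.

0.00376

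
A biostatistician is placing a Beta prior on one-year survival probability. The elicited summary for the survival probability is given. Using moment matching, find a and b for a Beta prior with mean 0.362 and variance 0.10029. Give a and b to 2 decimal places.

By moment matching, a+b = μ(1−μ)/σ² − 1 = (0.362·0.638)/0.10029 − 1 = 2.3029 − 1 = 1.3029.
Since a/(a+b) = μ, a = 0.362·1.3029 = 0.47 and b = 0.638·1.3029 = 0.83.

a = 0.47, b = 0.83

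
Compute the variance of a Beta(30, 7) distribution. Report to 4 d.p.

Var = αβ/[(α+β)²(α+β+1)] = (30×7)/(37²×38) = 210/52022 = 0.0040.

0.0040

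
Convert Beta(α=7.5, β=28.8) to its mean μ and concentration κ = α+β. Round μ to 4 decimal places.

μ = 0.2066, κ = 36.3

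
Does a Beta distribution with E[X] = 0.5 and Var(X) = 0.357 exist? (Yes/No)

A Beta with mean μ has variance μ(1−μ)/(α+β+1) < μ(1−μ).
Here μ(1−μ) = 0.5×0.5 = 0.25, and 0.357 ≥ 0.25.

No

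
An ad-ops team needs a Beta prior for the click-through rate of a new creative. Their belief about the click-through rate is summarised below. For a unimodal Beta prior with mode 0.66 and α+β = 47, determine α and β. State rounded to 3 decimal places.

α = 30.700, β = 16.300

For α,β>1 the mode is (α−1)/(α+β−2), so α = mode·(κ−2)+1 = 0.66×45+1 = 30.700.
And β = (1−mode)·(κ−2)+1 = 0.34×45+1 = 16.300.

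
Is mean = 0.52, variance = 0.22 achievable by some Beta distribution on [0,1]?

A Beta with mean μ has variance μ(1−μ)/(α+β+1) < μ(1−μ).
Here μ(1−μ) = 0.52×0.48 = 0.2496, and 0.22 < 0.2496.

Yes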